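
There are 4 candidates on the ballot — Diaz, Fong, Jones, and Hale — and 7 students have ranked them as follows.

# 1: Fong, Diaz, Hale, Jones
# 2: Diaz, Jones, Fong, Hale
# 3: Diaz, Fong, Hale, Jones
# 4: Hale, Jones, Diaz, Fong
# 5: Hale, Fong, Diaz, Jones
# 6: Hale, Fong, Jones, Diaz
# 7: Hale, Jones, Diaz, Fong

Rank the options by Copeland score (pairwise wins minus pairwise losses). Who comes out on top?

Pairwise results:
  Diaz vs Fong: Diaz wins 4–3.
  Diaz vs Jones: Diaz wins 4–3.
  Diaz vs Hale: Hale wins 4–3.
  Fong vs Jones: Fong wins 4–3.
  Fong vs Hale: Hale wins 4–3.
  Jones vs Hale: Hale wins 6–1.
Copeland scores (wins − losses):
  Diaz: 2 − 1 = 1
  Fong: 1 − 2 = -1
  Jones: 0 − 3 = -3
  Hale: 3 − 0 = 3
Hale has the best Copeland score.

Hale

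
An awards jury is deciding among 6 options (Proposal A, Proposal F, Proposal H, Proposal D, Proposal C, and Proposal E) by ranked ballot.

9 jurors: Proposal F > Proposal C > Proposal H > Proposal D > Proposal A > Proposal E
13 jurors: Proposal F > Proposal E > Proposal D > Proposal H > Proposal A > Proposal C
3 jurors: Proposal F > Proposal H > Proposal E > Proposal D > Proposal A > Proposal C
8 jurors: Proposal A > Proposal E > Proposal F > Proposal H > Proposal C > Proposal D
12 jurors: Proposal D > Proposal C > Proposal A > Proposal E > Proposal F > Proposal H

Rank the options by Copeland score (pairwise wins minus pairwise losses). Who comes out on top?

Proposal F

Pairwise results:
  Proposal A vs Proposal F: Proposal F wins 25–20.
  Proposal A vs Proposal H: Proposal H wins 25–20.
  Proposal A vs Proposal D: Proposal D wins 37–8.
  Proposal A vs Proposal C: Proposal A wins 24–21.
  Proposal A vs Proposal E: Proposal A wins 29–16.
  Proposal F vs Proposal H: Proposal F wins 45–0.
  Proposal F vs Proposal D: Proposal F wins 33–12.
  Proposal F vs Proposal C: Proposal F wins 33–12.
  Proposal F vs Proposal E: Proposal F wins 25–20.
  Proposal H vs Proposal D: Proposal D wins 25–20.
  Proposal H vs Proposal C: Proposal H wins 24–21.
  Proposal H vs Proposal E: Proposal E wins 33–12.
  Proposal D vs Proposal C: Proposal D wins 28–17.
  Proposal D vs Proposal E: Proposal E wins 24–21.
  Proposal C vs Proposal E: Proposal E wins 24–21.
Copeland scores (wins − losses):
  Proposal A: 2 − 3 = -1
  Proposal F: 5 − 0 = 5
  Proposal H: 2 − 3 = -1
  Proposal D: 3 − 2 = 1
  Proposal C: 0 − 5 = -5
  Proposal E: 3 − 2 = 1
Proposal F has the best Copeland score.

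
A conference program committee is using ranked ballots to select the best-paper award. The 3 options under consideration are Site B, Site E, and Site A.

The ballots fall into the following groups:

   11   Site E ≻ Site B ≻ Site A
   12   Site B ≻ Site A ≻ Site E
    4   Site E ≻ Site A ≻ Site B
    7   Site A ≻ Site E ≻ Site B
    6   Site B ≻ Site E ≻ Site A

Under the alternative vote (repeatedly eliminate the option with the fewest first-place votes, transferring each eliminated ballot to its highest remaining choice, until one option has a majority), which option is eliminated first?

Site A

Round 1: Site B 18, Site E 15, Site A 7. Site A has the fewest and is eliminated.
Round 2: Site E 22, Site B 18. Site E has a majority.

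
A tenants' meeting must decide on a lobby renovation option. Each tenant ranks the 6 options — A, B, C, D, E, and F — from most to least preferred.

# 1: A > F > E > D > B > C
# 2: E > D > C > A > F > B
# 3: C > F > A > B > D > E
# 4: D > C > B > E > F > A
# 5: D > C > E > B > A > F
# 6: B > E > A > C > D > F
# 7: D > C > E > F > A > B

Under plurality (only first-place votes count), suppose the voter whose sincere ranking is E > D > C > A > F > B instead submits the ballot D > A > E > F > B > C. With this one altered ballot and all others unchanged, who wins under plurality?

First-place totals with the altered ballot: A 1, B 1, C 1, D 4, E 0, F 0.
The winner is unchanged: still D.

D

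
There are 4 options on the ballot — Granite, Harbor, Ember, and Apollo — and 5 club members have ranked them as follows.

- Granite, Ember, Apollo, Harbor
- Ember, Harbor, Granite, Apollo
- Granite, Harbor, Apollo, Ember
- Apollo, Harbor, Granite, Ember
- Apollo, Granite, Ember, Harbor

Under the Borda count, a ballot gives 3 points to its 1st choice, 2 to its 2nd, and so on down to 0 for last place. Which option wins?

Borda scores:
  Granite: 3 + 1 + 3 + 1 + 2 = 10
  Harbor: 0 + 2 + 2 + 2 + 0 = 6
  Ember: 2 + 3 + 0 + 0 + 1 = 6
  Apollo: 1 + 0 + 1 + 3 + 3 = 8
Granite has the highest total.

Granite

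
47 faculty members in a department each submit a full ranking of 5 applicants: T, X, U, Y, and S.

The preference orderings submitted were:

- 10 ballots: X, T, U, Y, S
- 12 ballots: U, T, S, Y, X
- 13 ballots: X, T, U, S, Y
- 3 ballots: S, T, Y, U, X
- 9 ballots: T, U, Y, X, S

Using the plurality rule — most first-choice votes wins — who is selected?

X

First-place vote totals:
  T: 9
  X: 23
  U: 12
  Y: 0
  S: 3
X has the most first-place votes.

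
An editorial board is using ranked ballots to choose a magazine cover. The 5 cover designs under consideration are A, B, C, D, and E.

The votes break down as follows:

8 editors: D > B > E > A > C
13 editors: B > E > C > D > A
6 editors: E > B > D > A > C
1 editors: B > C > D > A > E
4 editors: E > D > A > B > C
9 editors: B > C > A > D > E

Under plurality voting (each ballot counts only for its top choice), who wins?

B

First-place vote totals:
  A: 0
  B: 23
  C: 0
  D: 8
  E: 10
B has the most first-place votes.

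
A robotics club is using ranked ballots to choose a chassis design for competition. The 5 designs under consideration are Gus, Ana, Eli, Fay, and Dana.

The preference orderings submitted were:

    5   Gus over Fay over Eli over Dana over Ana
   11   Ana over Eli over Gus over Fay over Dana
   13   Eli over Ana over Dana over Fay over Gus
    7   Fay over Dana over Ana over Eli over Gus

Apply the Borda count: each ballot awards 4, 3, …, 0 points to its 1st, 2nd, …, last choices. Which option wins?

Borda scores:
  Gus: 5·4 + 11·2 + 13·0 + 7·0 = 42
  Ana: 5·0 + 11·4 + 13·3 + 7·2 = 97
  Eli: 5·2 + 11·3 + 13·4 + 7·1 = 102
  Fay: 5·3 + 11·1 + 13·1 + 7·4 = 67
  Dana: 5·1 + 11·0 + 13·2 + 7·3 = 52
Eli has the highest total.

Eli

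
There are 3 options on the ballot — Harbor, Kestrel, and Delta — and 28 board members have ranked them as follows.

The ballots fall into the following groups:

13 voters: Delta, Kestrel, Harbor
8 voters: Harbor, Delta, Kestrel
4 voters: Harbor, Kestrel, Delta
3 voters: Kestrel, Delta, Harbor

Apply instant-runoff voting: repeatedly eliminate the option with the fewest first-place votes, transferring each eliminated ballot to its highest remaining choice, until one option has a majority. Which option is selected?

Round 1: Delta 13, Harbor 12, Kestrel 3. Kestrel has the fewest and is eliminated.
Round 2: Delta 16, Harbor 12. Delta has a majority.

Delta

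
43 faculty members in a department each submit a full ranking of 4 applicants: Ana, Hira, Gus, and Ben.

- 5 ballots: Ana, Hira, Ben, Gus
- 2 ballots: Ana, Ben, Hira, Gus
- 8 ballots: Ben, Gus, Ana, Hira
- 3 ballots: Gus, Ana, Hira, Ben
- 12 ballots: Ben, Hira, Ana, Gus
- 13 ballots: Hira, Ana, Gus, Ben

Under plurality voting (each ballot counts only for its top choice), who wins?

Ben

First-place vote totals:
  Ana: 7
  Hira: 13
  Gus: 3
  Ben: 20
Ben has the most first-place votes.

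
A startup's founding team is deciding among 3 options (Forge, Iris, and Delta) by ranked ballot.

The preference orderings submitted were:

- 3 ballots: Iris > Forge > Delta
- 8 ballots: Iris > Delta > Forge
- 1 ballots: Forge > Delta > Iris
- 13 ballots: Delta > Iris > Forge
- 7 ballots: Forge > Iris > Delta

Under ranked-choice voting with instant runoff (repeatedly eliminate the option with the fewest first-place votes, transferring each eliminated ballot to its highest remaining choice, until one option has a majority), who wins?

Round 1: Delta 13, Iris 11, Forge 8. Forge has the fewest and is eliminated.
Round 2: Iris 18, Delta 14. Iris has a majority.

Iris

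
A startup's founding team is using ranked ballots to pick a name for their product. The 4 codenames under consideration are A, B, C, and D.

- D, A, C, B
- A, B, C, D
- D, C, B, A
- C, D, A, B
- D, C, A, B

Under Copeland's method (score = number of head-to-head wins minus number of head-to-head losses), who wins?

Pairwise results:
  A vs B: A wins 4–1.
  A vs C: C wins 3–2.
  A vs D: D wins 4–1.
  B vs C: C wins 4–1.
  B vs D: D wins 4–1.
  C vs D: D wins 3–2.
Copeland scores (wins − losses):
  A: 1 − 2 = -1
  B: 0 − 3 = -3
  C: 2 − 1 = 1
  D: 3 − 0 = 3
D has the best Copeland score.

D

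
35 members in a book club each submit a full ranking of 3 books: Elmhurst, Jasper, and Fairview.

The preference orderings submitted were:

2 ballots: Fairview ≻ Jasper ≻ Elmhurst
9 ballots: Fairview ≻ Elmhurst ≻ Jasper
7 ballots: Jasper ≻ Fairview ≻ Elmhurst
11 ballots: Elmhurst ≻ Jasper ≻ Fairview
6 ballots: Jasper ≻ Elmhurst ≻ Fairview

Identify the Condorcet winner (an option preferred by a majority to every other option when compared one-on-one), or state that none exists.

None — there is no Condorcet winner

Head-to-head results (35 voters total):
Elmhurst vs Jasper: Elmhurst wins 20–15.
Elmhurst vs Fairview: Fairview wins 18–17.
Jasper vs Fairview: Jasper wins 24–11.
No candidate beats all others: Elmhurst beats Jasper beats Fairview beats Elmhurst, a majority cycle.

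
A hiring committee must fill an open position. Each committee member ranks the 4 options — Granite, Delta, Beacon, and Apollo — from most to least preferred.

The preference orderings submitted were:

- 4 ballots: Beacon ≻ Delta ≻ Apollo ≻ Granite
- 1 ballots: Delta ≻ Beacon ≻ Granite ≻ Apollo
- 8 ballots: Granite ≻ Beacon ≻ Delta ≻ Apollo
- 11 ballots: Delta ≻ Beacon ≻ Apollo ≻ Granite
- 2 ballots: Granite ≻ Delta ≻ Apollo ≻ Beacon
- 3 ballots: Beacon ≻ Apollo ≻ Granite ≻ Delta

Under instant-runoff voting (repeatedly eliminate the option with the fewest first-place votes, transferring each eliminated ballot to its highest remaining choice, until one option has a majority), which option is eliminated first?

Round 1: Delta 12, Granite 10, Beacon 7, Apollo 0. Apollo has the fewest and is eliminated.
Round 2: Delta 12, Granite 10, Beacon 7. Beacon has the fewest and is eliminated.
Round 3: Delta 16, Granite 13. Delta has a majority.

Apollo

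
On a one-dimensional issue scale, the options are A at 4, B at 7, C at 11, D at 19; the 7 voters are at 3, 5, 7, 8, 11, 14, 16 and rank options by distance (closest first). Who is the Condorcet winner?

With single-peaked preferences on a line, the Condorcet winner is the candidate closest to the median voter.
The median voter (position 8) is closest to B at 7.
Check: B vs D — voters closer to B: 5 of 7.

B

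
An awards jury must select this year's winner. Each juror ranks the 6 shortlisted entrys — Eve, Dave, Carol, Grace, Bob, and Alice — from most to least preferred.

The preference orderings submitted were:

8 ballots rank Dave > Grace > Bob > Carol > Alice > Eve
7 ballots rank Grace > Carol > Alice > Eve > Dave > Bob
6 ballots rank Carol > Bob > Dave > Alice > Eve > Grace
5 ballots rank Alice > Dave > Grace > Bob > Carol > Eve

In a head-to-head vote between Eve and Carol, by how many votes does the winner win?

Ballots ranking Eve above Carol: 0.
Ballots ranking Carol above Eve: 8+7+6+5 = 26.
Carol wins 26–0, a margin of 26.

26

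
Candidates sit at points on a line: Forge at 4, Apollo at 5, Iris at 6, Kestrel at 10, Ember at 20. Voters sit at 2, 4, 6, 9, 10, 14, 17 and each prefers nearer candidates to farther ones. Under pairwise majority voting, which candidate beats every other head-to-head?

Kestrel

With single-peaked preferences on a line, the Condorcet winner is the candidate closest to the median voter.
The median voter (position 9) is closest to Kestrel at 10.
Check: Kestrel vs Apollo — voters closer to Kestrel: 4 of 7.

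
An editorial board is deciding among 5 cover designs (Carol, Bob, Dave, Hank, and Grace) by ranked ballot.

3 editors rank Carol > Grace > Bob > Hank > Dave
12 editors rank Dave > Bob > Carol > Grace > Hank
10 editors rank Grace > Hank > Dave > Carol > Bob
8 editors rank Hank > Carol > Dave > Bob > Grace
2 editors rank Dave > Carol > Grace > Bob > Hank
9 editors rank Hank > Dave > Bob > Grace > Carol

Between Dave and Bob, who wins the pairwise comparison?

Ballots ranking Dave above Bob: 12+10+8+2+9 = 41.
Ballots ranking Bob above Dave: 3.
Dave wins the head-to-head, 41–3.

Dave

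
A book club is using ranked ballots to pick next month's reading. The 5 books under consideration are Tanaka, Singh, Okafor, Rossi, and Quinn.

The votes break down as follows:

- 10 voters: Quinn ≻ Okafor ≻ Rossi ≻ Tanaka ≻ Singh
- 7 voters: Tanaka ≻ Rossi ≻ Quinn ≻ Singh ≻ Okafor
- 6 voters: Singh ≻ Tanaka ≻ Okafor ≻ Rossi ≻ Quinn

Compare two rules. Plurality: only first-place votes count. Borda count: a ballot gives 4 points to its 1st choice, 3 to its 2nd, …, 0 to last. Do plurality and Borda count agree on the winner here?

Plurality first-place counts: Tanaka 7, Singh 6, Okafor 0, Rossi 0, Quinn 10 → Quinn.
Borda totals: Tanaka 56, Singh 31, Okafor 42, Rossi 47, Quinn 54 → Tanaka.
The two rules disagree: plurality picks Quinn, Borda picks Tanaka.

No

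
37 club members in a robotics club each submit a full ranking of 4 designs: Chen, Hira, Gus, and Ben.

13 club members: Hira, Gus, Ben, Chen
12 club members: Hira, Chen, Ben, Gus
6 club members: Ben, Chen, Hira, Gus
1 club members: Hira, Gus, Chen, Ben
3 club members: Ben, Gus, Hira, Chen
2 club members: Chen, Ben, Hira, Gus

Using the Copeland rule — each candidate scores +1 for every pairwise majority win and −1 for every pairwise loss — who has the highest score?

Hira

Pairwise results:
  Chen vs Hira: Hira wins 29–8.
  Chen vs Gus: Chen wins 20–17.
  Chen vs Ben: Ben wins 22–15.
  Hira vs Gus: Hira wins 34–3.
  Hira vs Ben: Hira wins 26–11.
  Gus vs Ben: Ben wins 23–14.
Copeland scores (wins − losses):
  Chen: 1 − 2 = -1
  Hira: 3 − 0 = 3
  Gus: 0 − 3 = -3
  Ben: 2 − 1 = 1
Hira has the best Copeland score.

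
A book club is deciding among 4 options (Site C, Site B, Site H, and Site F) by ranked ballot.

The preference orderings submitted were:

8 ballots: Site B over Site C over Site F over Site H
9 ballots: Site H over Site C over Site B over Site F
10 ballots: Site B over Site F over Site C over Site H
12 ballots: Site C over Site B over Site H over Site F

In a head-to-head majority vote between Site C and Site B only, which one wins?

Site C

Ballots ranking Site C above Site B: 9+12 = 21.
Ballots ranking Site B above Site C: 8+10 = 18.
Site C wins the head-to-head, 21–18.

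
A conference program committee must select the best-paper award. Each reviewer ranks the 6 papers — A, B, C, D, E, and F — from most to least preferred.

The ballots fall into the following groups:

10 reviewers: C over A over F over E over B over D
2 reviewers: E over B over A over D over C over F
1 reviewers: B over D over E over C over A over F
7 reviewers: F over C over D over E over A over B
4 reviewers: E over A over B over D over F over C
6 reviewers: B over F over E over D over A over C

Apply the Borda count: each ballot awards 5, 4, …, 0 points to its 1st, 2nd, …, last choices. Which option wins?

Borda scores:
  A: 10·4 + 2·3 + 1 + 7·1 + 4·4 + 6·1 = 76
  B: 10·1 + 2·4 + 5 + 7·0 + 4·3 + 6·5 = 65
  C: 10·5 + 2·1 + 2 + 7·4 + 4·0 + 6·0 = 82
  D: 10·0 + 2·2 + 4 + 7·3 + 4·2 + 6·2 = 49
  E: 10·2 + 2·5 + 3 + 7·2 + 4·5 + 6·3 = 85
  F: 10·3 + 2·0 + 0 + 7·5 + 4·1 + 6·4 = 93
F has the highest total.

F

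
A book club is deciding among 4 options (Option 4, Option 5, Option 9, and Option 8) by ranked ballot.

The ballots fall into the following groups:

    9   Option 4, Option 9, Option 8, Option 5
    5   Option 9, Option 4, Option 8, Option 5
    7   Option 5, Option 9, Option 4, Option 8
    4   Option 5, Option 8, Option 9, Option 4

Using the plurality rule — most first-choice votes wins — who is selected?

First-place vote totals:
  Option 4: 9
  Option 5: 11
  Option 9: 5
  Option 8: 0
Option 5 has the most first-place votes.

Option 5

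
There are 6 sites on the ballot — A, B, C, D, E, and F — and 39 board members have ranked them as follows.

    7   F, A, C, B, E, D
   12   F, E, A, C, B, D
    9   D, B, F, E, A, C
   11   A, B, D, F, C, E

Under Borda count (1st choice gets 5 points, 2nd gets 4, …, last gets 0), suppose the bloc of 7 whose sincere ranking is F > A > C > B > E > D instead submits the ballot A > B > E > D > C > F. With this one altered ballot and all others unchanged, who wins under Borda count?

A

Borda totals with the altered ballot: A 135, B 120, C 42, D 92, E 87, F 109.
The switch changes the winner from F to A.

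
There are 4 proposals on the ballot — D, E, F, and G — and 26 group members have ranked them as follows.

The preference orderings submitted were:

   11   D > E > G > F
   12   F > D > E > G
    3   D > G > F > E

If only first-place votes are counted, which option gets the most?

D

First-place vote totals:
  D: 14
  E: 0
  F: 12
  G: 0
D has the most first-place votes.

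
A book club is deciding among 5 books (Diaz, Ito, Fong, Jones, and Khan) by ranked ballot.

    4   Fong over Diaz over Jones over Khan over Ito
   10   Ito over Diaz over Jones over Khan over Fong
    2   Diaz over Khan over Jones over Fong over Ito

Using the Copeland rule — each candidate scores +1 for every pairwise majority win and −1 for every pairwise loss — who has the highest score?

Ito

Pairwise results:
  Diaz vs Ito: Ito wins 10–6.
  Diaz vs Fong: Diaz wins 12–4.
  Diaz vs Jones: Diaz wins 16–0.
  Diaz vs Khan: Diaz wins 16–0.
  Ito vs Fong: Ito wins 10–6.
  Ito vs Jones: Ito wins 10–6.
  Ito vs Khan: Ito wins 10–6.
  Fong vs Jones: Jones wins 12–4.
  Fong vs Khan: Khan wins 12–4.
  Jones vs Khan: Jones wins 14–2.
Copeland scores (wins − losses):
  Diaz: 3 − 1 = 2
  Ito: 4 − 0 = 4
  Fong: 0 − 4 = -4
  Jones: 2 − 2 = 0
  Khan: 1 − 3 = -2
Ito has the best Copeland score.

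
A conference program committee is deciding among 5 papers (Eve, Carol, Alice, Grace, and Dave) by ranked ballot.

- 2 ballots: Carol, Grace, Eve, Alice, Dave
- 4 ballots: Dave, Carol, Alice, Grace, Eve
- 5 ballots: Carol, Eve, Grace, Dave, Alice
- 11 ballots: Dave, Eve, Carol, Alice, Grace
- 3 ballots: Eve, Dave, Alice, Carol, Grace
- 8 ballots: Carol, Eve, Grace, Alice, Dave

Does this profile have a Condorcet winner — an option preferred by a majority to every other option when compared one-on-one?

Head-to-head results (33 voters total):
Eve vs Carol: Carol wins 19–14.
Eve vs Alice: Eve wins 29–4.
Eve vs Grace: Eve wins 27–6.
Eve vs Dave: Eve wins 18–15.
Carol vs Alice: Carol wins 30–3.
Carol vs Grace: Carol wins 33–0.
Carol vs Dave: Dave wins 18–15.
Alice vs Grace: Alice wins 18–15.
Alice vs Dave: Dave wins 23–10.
Grace vs Dave: Dave wins 18–15.
No candidate beats all others: Eve beats Dave beats Carol beats Eve, a majority cycle.

No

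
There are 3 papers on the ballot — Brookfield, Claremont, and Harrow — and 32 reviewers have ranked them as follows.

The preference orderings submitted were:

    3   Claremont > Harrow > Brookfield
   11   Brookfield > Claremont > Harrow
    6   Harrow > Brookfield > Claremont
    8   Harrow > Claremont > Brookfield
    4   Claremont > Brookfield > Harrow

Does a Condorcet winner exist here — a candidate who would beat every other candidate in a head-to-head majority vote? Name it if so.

Head-to-head results (32 voters total):
Brookfield vs Claremont: Brookfield wins 17–15.
Brookfield vs Harrow: Harrow wins 17–15.
Claremont vs Harrow: Claremont wins 18–14.
No candidate beats all others: Brookfield beats Claremont beats Harrow beats Brookfield, a majority cycle.

None — there is no Condorcet winner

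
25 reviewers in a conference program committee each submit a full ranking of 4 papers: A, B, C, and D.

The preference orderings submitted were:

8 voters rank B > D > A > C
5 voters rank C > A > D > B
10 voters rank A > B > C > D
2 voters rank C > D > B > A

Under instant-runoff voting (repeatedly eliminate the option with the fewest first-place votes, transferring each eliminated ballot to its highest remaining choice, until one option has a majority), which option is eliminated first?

D

Round 1: A 10, B 8, C 7, D 0. D has the fewest and is eliminated.
Round 2: A 10, B 8, C 7. C has the fewest and is eliminated.
Round 3: A 15, B 10. A has a majority.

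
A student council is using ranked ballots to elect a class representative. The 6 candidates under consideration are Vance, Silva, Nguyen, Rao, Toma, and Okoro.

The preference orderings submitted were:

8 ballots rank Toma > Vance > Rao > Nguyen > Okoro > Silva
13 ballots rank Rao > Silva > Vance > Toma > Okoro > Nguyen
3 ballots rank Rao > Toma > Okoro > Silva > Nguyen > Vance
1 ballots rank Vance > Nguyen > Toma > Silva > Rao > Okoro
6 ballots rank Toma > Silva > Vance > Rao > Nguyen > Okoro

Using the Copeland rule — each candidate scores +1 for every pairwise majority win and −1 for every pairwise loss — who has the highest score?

Pairwise results:
  Vance vs Silva: Silva wins 22–9.
  Vance vs Nguyen: Vance wins 28–3.
  Vance vs Rao: Rao wins 16–15.
  Vance vs Toma: Toma wins 17–14.
  Vance vs Okoro: Vance wins 28–3.
  Silva vs Nguyen: Silva wins 22–9.
  Silva vs Rao: Rao wins 24–7.
  Silva vs Toma: Toma wins 18–13.
  Silva vs Okoro: Silva wins 20–11.
  Nguyen vs Rao: Rao wins 30–1.
  Nguyen vs Toma: Toma wins 30–1.
  Nguyen vs Okoro: Okoro wins 16–15.
  Rao vs Toma: Rao wins 16–15.
  Rao vs Okoro: Rao wins 31–0.
  Toma vs Okoro: Toma wins 31–0.
Copeland scores (wins − losses):
  Vance: 2 − 3 = -1
  Silva: 3 − 2 = 1
  Nguyen: 0 − 5 = -5
  Rao: 5 − 0 = 5
  Toma: 4 − 1 = 3
  Okoro: 1 − 4 = -3
Rao has the best Copeland score.

Rao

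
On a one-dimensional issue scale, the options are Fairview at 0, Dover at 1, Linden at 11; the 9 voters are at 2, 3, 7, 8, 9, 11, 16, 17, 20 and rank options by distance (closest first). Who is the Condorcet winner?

With single-peaked preferences on a line, the Condorcet winner is the candidate closest to the median voter.
The median voter (position 9) is closest to Linden at 11.
Check: Linden vs Dover — voters closer to Linden: 7 of 9.

Linden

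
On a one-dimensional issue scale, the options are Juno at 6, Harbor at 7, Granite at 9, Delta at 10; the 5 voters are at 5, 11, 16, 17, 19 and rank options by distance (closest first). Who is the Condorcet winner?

Delta

With single-peaked preferences on a line, the Condorcet winner is the candidate closest to the median voter.
The median voter (position 16) is closest to Delta at 10.
Check: Delta vs Juno — voters closer to Delta: 4 of 5.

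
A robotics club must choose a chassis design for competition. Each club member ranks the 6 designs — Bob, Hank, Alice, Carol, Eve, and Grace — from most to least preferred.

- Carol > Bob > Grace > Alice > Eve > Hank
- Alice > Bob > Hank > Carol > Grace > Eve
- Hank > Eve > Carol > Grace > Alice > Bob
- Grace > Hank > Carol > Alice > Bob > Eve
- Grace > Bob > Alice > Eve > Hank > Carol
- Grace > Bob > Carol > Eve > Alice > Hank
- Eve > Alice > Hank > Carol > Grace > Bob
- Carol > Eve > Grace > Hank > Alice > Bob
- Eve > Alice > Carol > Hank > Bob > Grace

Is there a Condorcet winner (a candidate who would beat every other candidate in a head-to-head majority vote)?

Head-to-head results (9 voters total):
Bob vs Hank: Hank wins 5–4.
Bob vs Alice: Alice wins 6–3.
Bob vs Carol: Carol wins 6–3.
Bob vs Eve: Bob wins 5–4.
Bob vs Grace: Grace wins 6–3.
Hank vs Alice: Alice wins 6–3.
Hank vs Carol: Hank wins 5–4.
Hank vs Eve: Eve wins 6–3.
Hank vs Grace: Grace wins 5–4.
Alice vs Carol: Carol wins 5–4.
Alice vs Eve: Eve wins 5–4.
Alice vs Grace: Grace wins 6–3.
Carol vs Eve: Carol wins 5–4.
Carol vs Grace: Carol wins 6–3.
Eve vs Grace: Grace wins 5–4.
No candidate beats all others: Bob beats Eve beats Hank beats Bob, a majority cycle.

No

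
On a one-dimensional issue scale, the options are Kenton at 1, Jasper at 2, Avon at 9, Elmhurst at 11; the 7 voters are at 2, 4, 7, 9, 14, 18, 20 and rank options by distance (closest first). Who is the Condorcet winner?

Avon

With single-peaked preferences on a line, the Condorcet winner is the candidate closest to the median voter.
The median voter (position 9) is closest to Avon at 9.
Check: Avon vs Jasper — voters closer to Avon: 5 of 7.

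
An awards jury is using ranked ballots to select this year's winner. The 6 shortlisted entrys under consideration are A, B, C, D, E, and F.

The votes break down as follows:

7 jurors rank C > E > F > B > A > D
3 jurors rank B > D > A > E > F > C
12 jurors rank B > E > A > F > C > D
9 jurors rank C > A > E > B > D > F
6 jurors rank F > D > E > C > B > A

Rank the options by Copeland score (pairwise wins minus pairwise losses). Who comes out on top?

Pairwise results:
  A vs B: B wins 28–9.
  A vs C: C wins 22–15.
  A vs D: A wins 28–9.
  A vs E: E wins 25–12.
  A vs F: A wins 24–13.
  B vs C: C wins 22–15.
  B vs D: B wins 31–6.
  B vs E: E wins 22–15.
  B vs F: B wins 24–13.
  C vs D: C wins 28–9.
  C vs E: E wins 21–16.
  C vs F: F wins 21–16.
  D vs E: E wins 28–9.
  D vs F: F wins 25–12.
  E vs F: E wins 31–6.
Copeland scores (wins − losses):
  A: 2 − 3 = -1
  B: 3 − 2 = 1
  C: 3 − 2 = 1
  D: 0 − 5 = -5
  E: 5 − 0 = 5
  F: 2 − 3 = -1
E has the best Copeland score.

E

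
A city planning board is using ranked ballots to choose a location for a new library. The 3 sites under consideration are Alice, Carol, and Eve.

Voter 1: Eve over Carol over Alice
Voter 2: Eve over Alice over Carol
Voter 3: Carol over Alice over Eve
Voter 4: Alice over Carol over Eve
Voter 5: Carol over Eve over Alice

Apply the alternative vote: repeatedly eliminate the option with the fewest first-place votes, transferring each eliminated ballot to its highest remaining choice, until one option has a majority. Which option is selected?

Carol

Round 1: Carol 2, Eve 2, Alice 1. Alice has the fewest and is eliminated.
Round 2: Carol 3, Eve 2. Carol has a majority.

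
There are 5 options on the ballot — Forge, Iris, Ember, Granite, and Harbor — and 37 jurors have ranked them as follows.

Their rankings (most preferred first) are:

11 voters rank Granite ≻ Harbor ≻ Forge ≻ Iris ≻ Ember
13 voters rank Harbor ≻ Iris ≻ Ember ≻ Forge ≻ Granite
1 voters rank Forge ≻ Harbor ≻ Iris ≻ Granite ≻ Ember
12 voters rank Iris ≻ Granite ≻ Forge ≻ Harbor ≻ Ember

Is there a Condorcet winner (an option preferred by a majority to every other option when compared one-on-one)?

No

Head-to-head results (37 voters total):
Forge vs Iris: Iris wins 25–12.
Forge vs Ember: Forge wins 24–13.
Forge vs Granite: Granite wins 23–14.
Forge vs Harbor: Harbor wins 24–13.
Iris vs Ember: Iris wins 37–0.
Iris vs Granite: Iris wins 26–11.
Iris vs Harbor: Harbor wins 25–12.
Ember vs Granite: Granite wins 24–13.
Ember vs Harbor: Harbor wins 37–0.
Granite vs Harbor: Granite wins 23–14.
No candidate beats all others: Iris beats Granite beats Harbor beats Iris, a majority cycle.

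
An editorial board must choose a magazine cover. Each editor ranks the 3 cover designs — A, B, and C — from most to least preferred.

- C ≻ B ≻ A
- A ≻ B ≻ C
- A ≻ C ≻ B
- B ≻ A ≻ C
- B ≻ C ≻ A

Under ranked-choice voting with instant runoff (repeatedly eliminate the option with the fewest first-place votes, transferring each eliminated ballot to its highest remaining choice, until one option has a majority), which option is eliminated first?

Round 1: A 2, B 2, C 1. C has the fewest and is eliminated.
Round 2: B 3, A 2. B has a majority.

C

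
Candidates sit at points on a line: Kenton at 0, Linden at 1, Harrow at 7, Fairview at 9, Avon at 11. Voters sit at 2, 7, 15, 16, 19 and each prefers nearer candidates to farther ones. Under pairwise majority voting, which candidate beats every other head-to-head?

With single-peaked preferences on a line, the Condorcet winner is the candidate closest to the median voter.
The median voter (position 15) is closest to Avon at 11.
Check: Avon vs Kenton — voters closer to Avon: 4 of 5.

Avon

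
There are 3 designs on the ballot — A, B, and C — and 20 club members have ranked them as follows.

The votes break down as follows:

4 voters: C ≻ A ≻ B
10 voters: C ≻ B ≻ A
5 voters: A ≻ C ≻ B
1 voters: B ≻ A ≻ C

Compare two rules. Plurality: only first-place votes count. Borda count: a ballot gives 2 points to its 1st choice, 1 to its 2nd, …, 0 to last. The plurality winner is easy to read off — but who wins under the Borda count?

Plurality first-place counts: A 5, B 1, C 14 → C.
Borda totals: A 15, B 12, C 33 → C.

C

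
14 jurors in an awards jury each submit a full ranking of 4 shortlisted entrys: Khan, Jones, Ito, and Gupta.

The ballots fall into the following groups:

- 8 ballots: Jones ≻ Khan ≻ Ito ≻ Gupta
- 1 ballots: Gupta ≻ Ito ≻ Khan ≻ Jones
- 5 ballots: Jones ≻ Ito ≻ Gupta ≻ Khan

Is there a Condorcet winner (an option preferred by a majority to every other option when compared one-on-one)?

Yes

Head-to-head results (14 voters total):
Khan vs Jones: Jones wins 13–1.
Khan vs Ito: Khan wins 8–6.
Khan vs Gupta: Khan wins 8–6.
Jones vs Ito: Jones wins 13–1.
Jones vs Gupta: Jones wins 13–1.
Ito vs Gupta: Ito wins 13–1.
Jones beats each rival — Khan (13–1), Ito (13–1), Gupta (13–1) — so Jones is the Condorcet winner.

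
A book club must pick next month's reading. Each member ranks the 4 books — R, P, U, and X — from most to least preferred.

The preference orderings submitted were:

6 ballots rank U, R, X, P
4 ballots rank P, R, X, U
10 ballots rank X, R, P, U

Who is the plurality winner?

X

First-place vote totals:
  R: 0
  P: 4
  U: 6
  X: 10
X has the most first-place votes.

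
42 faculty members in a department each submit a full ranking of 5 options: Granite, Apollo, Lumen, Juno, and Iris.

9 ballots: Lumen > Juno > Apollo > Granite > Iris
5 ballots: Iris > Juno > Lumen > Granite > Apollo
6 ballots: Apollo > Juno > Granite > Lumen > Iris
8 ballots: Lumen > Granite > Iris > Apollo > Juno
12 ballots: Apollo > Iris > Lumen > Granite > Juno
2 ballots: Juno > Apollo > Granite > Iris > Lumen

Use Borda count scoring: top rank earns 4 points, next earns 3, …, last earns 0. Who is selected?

Lumen

Borda scores:
  Granite: 9·1 + 5·1 + 6·2 + 8·3 + 12·1 + 2·2 = 66
  Apollo: 9·2 + 5·0 + 6·4 + 8·1 + 12·4 + 2·3 = 104
  Lumen: 9·4 + 5·2 + 6·1 + 8·4 + 12·2 + 2·0 = 108
  Juno: 9·3 + 5·3 + 6·3 + 8·0 + 12·0 + 2·4 = 68
  Iris: 9·0 + 5·4 + 6·0 + 8·2 + 12·3 + 2·1 = 74
Lumen has the highest total.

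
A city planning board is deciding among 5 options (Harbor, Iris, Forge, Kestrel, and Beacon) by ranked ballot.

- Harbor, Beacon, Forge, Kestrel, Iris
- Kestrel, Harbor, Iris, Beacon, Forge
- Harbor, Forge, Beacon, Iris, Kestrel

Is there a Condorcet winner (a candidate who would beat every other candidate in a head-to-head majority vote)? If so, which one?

Harbor

Head-to-head results (3 voters total):
Harbor vs Iris: Harbor wins 3–0.
Harbor vs Forge: Harbor wins 3–0.
Harbor vs Kestrel: Harbor wins 2–1.
Harbor vs Beacon: Harbor wins 3–0.
Iris vs Forge: Forge wins 2–1.
Iris vs Kestrel: Kestrel wins 2–1.
Iris vs Beacon: Beacon wins 2–1.
Forge vs Kestrel: Forge wins 2–1.
Forge vs Beacon: Beacon wins 2–1.
Kestrel vs Beacon: Beacon wins 2–1.
Harbor beats each rival — Iris (3–0), Forge (3–0), Kestrel (2–1), Beacon (3–0) — so Harbor is the Condorcet winner.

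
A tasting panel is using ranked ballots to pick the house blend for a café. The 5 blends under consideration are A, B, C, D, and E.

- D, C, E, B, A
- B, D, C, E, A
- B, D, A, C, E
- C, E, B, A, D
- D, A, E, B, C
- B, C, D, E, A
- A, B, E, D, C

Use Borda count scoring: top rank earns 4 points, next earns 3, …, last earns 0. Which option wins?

B

Borda scores:
  A: 0 + 0 + 2 + 1 + 3 + 0 + 4 = 10
  B: 1 + 4 + 4 + 2 + 1 + 4 + 3 = 19
  C: 3 + 2 + 1 + 4 + 0 + 3 + 0 = 13
  D: 4 + 3 + 3 + 0 + 4 + 2 + 1 = 17
  E: 2 + 1 + 0 + 3 + 2 + 1 + 2 = 11
B has the highest total.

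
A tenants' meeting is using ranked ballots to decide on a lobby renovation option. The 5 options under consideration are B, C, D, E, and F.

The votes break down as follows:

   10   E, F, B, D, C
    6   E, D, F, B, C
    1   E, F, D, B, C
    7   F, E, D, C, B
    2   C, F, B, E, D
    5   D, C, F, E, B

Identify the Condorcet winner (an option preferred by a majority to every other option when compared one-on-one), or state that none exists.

Head-to-head results (31 voters total):
B vs C: B wins 17–14.
B vs D: D wins 19–12.
B vs E: E wins 29–2.
B vs F: F wins 31–0.
C vs D: D wins 29–2.
C vs E: E wins 24–7.
C vs F: F wins 24–7.
D vs E: E wins 26–5.
D vs F: F wins 20–11.
E vs F: E wins 17–14.
E beats each rival — B (29–2), C (24–7), D (26–5), F (17–14) — so E is the Condorcet winner.

E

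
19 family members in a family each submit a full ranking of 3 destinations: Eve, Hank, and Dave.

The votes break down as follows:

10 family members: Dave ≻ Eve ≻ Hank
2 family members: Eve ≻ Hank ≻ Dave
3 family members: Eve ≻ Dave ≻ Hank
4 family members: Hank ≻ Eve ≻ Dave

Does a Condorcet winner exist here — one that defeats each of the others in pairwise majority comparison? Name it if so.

Dave

Head-to-head results (19 voters total):
Eve vs Hank: Eve wins 15–4.
Eve vs Dave: Dave wins 10–9.
Hank vs Dave: Dave wins 13–6.
Dave beats each rival — Eve (10–9), Hank (13–6) — so Dave is the Condorcet winner.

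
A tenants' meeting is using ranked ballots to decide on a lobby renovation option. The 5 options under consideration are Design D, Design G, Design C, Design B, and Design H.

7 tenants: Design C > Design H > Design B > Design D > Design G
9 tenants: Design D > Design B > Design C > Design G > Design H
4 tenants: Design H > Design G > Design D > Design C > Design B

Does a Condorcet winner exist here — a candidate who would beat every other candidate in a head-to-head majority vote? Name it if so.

Head-to-head results (20 voters total):
Design D vs Design G: Design D wins 16–4.
Design D vs Design C: Design D wins 13–7.
Design D vs Design B: Design D wins 13–7.
Design D vs Design H: Design H wins 11–9.
Design G vs Design C: Design C wins 16–4.
Design G vs Design B: Design B wins 16–4.
Design G vs Design H: Design H wins 11–9.
Design C vs Design B: Design C wins 11–9.
Design C vs Design H: Design C wins 16–4.
Design B vs Design H: Design H wins 11–9.
No candidate beats all others: Design D beats Design C beats Design H beats Design D, a majority cycle.

There is no Condorcet winner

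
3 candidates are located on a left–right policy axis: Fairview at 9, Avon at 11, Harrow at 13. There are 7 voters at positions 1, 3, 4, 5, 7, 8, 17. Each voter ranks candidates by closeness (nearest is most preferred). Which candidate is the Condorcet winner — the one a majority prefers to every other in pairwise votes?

With single-peaked preferences on a line, the Condorcet winner is the candidate closest to the median voter.
The median voter (position 5) is closest to Fairview at 9.
Check: Fairview vs Harrow — voters closer to Fairview: 6 of 7.

Fairview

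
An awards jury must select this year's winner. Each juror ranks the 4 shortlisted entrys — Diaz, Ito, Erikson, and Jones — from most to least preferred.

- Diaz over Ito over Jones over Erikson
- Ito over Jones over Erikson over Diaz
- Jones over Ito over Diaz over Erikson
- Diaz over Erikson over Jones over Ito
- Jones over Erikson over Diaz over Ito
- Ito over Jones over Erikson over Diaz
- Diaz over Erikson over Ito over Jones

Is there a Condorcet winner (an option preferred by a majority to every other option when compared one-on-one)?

Head-to-head results (7 voters total):
Diaz vs Ito: Diaz wins 4–3.
Diaz vs Erikson: Diaz wins 4–3.
Diaz vs Jones: Jones wins 4–3.
Ito vs Erikson: Ito wins 4–3.
Ito vs Jones: Ito wins 4–3.
Erikson vs Jones: Jones wins 5–2.
No candidate beats all others: Diaz beats Ito beats Jones beats Diaz, a majority cycle.

No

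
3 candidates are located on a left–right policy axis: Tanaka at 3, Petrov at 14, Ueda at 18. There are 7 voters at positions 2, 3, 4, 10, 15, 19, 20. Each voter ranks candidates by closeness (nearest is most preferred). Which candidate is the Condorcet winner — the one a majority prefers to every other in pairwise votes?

With single-peaked preferences on a line, the Condorcet winner is the candidate closest to the median voter.
The median voter (position 10) is closest to Petrov at 14.
Check: Petrov vs Tanaka — voters closer to Petrov: 4 of 7.

Petrov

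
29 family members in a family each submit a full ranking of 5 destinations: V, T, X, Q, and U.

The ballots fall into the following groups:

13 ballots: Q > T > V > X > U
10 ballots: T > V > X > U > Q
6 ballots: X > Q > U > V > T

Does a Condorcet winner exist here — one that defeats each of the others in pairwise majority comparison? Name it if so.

There is no Condorcet winner

Head-to-head results (29 voters total):
V vs T: T wins 23–6.
V vs X: V wins 23–6.
V vs Q: Q wins 19–10.
V vs U: V wins 23–6.
T vs X: T wins 23–6.
T vs Q: Q wins 19–10.
T vs U: T wins 23–6.
X vs Q: X wins 16–13.
X vs U: X wins 29–0.
Q vs U: Q wins 19–10.
No candidate beats all others: V beats X beats Q beats V, a majority cycle.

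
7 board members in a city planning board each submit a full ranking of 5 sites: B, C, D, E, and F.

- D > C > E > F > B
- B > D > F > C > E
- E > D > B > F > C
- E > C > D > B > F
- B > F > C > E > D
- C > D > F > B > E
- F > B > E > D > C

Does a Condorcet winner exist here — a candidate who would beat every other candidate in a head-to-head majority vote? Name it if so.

There is no Condorcet winner

Head-to-head results (7 voters total):
B vs C: B wins 4–3.
B vs D: D wins 4–3.
B vs E: B wins 4–3.
B vs F: B wins 4–3.
C vs D: D wins 4–3.
C vs E: C wins 4–3.
C vs F: F wins 4–3.
D vs E: E wins 4–3.
D vs F: D wins 5–2.
E vs F: F wins 4–3.
No candidate beats all others: B beats E beats D beats B, a majority cycle.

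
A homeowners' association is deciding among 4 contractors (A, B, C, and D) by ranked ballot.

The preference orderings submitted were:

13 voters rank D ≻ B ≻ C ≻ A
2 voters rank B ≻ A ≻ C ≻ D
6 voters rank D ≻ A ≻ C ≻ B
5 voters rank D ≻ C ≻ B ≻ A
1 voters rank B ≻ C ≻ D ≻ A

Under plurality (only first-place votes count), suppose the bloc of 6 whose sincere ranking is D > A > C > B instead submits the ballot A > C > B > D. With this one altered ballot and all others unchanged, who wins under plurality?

D

First-place totals with the altered ballot: A 6, B 3, C 0, D 18.
The winner is unchanged: still D.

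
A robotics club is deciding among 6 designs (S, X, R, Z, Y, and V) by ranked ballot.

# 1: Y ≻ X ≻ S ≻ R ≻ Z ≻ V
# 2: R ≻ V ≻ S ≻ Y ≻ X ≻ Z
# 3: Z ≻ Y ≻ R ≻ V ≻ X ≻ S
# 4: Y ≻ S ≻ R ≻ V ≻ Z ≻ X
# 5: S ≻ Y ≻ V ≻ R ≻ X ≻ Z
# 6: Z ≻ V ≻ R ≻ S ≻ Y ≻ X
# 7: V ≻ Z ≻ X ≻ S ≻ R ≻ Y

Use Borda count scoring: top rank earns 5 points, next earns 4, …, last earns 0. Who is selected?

Y

Borda scores:
  S: 3 + 3 + 0 + 4 + 5 + 2 + 2 = 19
  X: 4 + 1 + 1 + 0 + 1 + 0 + 3 = 10
  R: 2 + 5 + 3 + 3 + 2 + 3 + 1 = 19
  Z: 1 + 0 + 5 + 1 + 0 + 5 + 4 = 16
  Y: 5 + 2 + 4 + 5 + 4 + 1 + 0 = 21
  V: 0 + 4 + 2 + 2 + 3 + 4 + 5 = 20
Y has the highest total.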